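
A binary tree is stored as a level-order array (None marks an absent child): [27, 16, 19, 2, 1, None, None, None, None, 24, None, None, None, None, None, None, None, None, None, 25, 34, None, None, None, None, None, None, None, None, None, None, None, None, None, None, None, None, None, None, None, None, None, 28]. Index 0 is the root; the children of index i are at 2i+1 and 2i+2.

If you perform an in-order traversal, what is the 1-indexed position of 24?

4

In-order visits the left subtree, then the node, then the right subtree.
At 27: go left to 16.
  At 16: go left to 2.
    2 is a leaf — visit 2.
  Visit 16.
  At 16: go right to 1.
    At 1: go left to 24.
      At 24: go left to 25.
        25 is a leaf — visit 25.
      Visit 24.
      At 24: go right to 34.
        At 34: no left child.
        Visit 34.
        At 34: go right to 28.
          28 is a leaf — visit 28.
    Visit 1.
    At 1: no right child.
Visit 27.
At 27: go right to 19.
  19 is a leaf — visit 19.
Full in-order sequence: 2, 16, 25, 24, 34, 28, 1, 27, 19.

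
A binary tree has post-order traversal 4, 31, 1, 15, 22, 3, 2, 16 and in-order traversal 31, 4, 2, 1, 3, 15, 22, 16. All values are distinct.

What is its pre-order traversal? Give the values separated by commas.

16, 2, 31, 4, 3, 1, 22, 15

The last element of post-order is the root; it splits in-order into left and right subtrees.
Root 16: left subtree has 7 nodes {31, 4, 2, 1, 3, 15, 22}, right has 0 { }.
  Root 2: left subtree has 2 nodes {31, 4}, right has 4 {1, 3, 15, 22}.
    Root 31: left subtree has 0 nodes { }, right has 1 {4}.
    Root 3: left subtree has 1 node {1}, right has 2 {15, 22}.
      Root 22: left subtree has 1 node {15}, right has 0 { }.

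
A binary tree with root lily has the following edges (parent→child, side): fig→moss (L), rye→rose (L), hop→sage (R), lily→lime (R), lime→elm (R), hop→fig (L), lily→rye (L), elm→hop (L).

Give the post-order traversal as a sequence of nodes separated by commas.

rose, rye, moss, fig, sage, hop, elm, lime, lily

Post-order visits the left subtree, then the right subtree, then the node.
At lily: go left to rye.
  At rye: go left to rose.
    rose is a leaf — visit rose.
  At rye: no right child.
  Visit rye.
At lily: go right to lime.
  At lime: no left child.
  At lime: go right to elm.
    At elm: go left to hop.
      At hop: go left to fig.
        At fig: go left to moss.
          moss is a leaf — visit moss.
        At fig: no right child.
        Visit fig.
      At hop: go right to sage.
        sage is a leaf — visit sage.
      Visit hop.
    At elm: no right child.
    Visit elm.
  Visit lime.
Visit lily.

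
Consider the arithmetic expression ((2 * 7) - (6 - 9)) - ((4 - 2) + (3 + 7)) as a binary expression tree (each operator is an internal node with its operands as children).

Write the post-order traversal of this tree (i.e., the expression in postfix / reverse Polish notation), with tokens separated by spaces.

2 7 * 6 9 - - 4 2 - 3 7 + + -

Post-order on an expression tree gives postfix notation: for each operator, emit left operand, right operand, then the operator.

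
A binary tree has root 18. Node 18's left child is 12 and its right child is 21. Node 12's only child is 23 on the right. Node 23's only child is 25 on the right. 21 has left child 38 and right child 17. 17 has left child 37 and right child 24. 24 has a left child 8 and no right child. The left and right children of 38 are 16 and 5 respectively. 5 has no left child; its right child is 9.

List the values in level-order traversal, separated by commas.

Level-order visits nodes level by level from the root, left to right within each level.
Level 0: 18
Level 1: 12, 21
Level 2: 23, 38, 17
Level 3: 25, 16, 5, 37, 24
Level 4: 9, 8

18, 12, 21, 23, 38, 17, 25, 16, 5, 37, 24, 9, 8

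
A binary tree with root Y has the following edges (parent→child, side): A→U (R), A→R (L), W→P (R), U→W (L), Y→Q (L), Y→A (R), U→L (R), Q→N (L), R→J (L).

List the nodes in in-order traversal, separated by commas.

In-order visits the left subtree, then the node, then the right subtree.
At Y: go left to Q.
  At Q: go left to N.
    N is a leaf — visit N.
  Visit Q.
  At Q: no right child.
Visit Y.
At Y: go right to A.
  At A: go left to R.
    At R: go left to J.
      J is a leaf — visit J.
    Visit R.
    At R: no right child.
  Visit A.
  At A: go right to U.
    At U: go left to W.
      At W: no left child.
      Visit W.
      At W: go right to P.
        P is a leaf — visit P.
    Visit U.
    At U: go right to L.
      L is a leaf — visit L.

N, Q, Y, J, R, A, W, P, U, L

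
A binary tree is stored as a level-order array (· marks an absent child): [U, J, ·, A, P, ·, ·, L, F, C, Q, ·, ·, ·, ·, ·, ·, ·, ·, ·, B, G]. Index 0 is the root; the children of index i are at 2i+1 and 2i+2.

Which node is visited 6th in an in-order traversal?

In-order visits the left subtree, then the node, then the right subtree.
At U: go left to J.
  At J: go left to A.
    At A: go left to L.
      L is a leaf — visit L.
    Visit A.
    At A: go right to F.
      F is a leaf — visit F.
  Visit J.
  At J: go right to P.
    At P: go left to C.
      At C: no left child.
      Visit C.
      At C: go right to B.
        B is a leaf — visit B.
    Visit P.
    At P: go right to Q.
      At Q: go left to G.
        G is a leaf — visit G.
      Visit Q.
      At Q: no right child.
Visit U.
At U: no right child.
Full in-order sequence: L, A, F, J, C, B, P, G, Q, U.

B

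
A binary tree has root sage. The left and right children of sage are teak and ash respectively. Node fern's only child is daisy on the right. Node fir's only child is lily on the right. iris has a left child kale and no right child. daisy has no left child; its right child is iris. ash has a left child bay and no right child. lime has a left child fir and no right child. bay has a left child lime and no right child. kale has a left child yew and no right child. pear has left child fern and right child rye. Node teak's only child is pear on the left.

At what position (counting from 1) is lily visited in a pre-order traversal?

Pre-order visits the node, then its left subtree, then its right subtree.
Visit sage.
At sage: go left to teak.
  Visit teak.
  At teak: go left to pear.
    Visit pear.
    At pear: go left to fern.
      Visit fern.
      At fern: no left child.
      At fern: go right to daisy.
        Visit daisy.
        At daisy: no left child.
        At daisy: go right to iris.
          Visit iris.
          At iris: go left to kale.
            Visit kale.
            At kale: go left to yew.
              yew is a leaf — visit yew.
            At kale: no right child.
          At iris: no right child.
    At pear: go right to rye.
      rye is a leaf — visit rye.
  At teak: no right child.
At sage: go right to ash.
  Visit ash.
  At ash: go left to bay.
    Visit bay.
    At bay: go left to lime.
      Visit lime.
      At lime: go left to fir.
        Visit fir.
        At fir: no left child.
        At fir: go right to lily.
          lily is a leaf — visit lily.
      At lime: no right child.
    At bay: no right child.
  At ash: no right child.
Full pre-order sequence: sage, teak, pear, fern, daisy, iris, kale, yew, rye, ash, bay, lime, fir, lily.

14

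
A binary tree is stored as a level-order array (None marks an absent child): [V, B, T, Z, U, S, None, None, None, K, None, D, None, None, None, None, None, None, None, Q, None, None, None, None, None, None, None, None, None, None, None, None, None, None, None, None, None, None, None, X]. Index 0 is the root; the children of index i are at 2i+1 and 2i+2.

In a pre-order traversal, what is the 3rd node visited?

Z

Pre-order visits the node, then its left subtree, then its right subtree.
Visit V.
At V: go left to B.
  Visit B.
  At B: go left to Z.
    Z is a leaf — visit Z.
  At B: go right to U.
    Visit U.
    At U: go left to K.
      Visit K.
      At K: go left to Q.
        Visit Q.
        At Q: go left to X.
          X is a leaf — visit X.
        At Q: no right child.
      At K: no right child.
    At U: no right child.
At V: go right to T.
  Visit T.
  At T: go left to S.
    Visit S.
    At S: go left to D.
      D is a leaf — visit D.
    At S: no right child.
  At T: no right child.
Full pre-order sequence: V, B, Z, U, K, Q, X, T, S, D.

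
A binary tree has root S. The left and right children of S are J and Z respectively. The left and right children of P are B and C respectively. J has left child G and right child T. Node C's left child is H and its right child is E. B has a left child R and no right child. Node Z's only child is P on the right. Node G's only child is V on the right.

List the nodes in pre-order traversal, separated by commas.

Pre-order visits the node, then its left subtree, then its right subtree.
Visit S.
At S: go left to J.
  Visit J.
  At J: go left to G.
    Visit G.
    At G: no left child.
    At G: go right to V.
      V is a leaf — visit V.
  At J: go right to T.
    T is a leaf — visit T.
At S: go right to Z.
  Visit Z.
  At Z: no left child.
  At Z: go right to P.
    Visit P.
    At P: go left to B.
      Visit B.
      At B: go left to R.
        R is a leaf — visit R.
      At B: no right child.
    At P: go right to C.
      Visit C.
      At C: go left to H.
        H is a leaf — visit H.
      At C: go right to E.
        E is a leaf — visit E.

S, J, G, V, T, Z, P, B, R, C, H, E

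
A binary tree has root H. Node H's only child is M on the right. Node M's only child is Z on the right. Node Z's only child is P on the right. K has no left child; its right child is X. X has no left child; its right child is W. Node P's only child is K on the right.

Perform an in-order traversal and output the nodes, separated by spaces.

H M Z P K X W

In-order visits the left subtree, then the node, then the right subtree.
At H: no left child.
Visit H.
At H: go right to M.
  At M: no left child.
  Visit M.
  At M: go right to Z.
    At Z: no left child.
    Visit Z.
    At Z: go right to P.
      At P: no left child.
      Visit P.
      At P: go right to K.
        At K: no left child.
        Visit K.
        At K: go right to X.
          At X: no left child.
          Visit X.
          At X: go right to W.
            W is a leaf — visit W.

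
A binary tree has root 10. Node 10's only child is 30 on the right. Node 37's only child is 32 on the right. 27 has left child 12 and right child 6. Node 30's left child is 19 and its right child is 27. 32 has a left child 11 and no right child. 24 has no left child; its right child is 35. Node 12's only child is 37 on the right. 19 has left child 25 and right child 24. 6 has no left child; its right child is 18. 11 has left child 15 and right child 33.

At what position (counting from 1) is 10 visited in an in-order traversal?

1

In-order visits the left subtree, then the node, then the right subtree.
At 10: no left child.
Visit 10.
At 10: go right to 30.
  At 30: go left to 19.
    At 19: go left to 25.
      25 is a leaf — visit 25.
    Visit 19.
    At 19: go right to 24.
      At 24: no left child.
      Visit 24.
      At 24: go right to 35.
        35 is a leaf — visit 35.
  Visit 30.
  At 30: go right to 27.
    At 27: go left to 12.
      At 12: no left child.
      Visit 12.
      At 12: go right to 37.
        At 37: no left child.
        Visit 37.
        At 37: go right to 32.
          At 32: go left to 11.
            At 11: go left to 15.
              15 is a leaf — visit 15.
            Visit 11.
            At 11: go right to 33.
              33 is a leaf — visit 33.
          Visit 32.
          At 32: no right child.
    Visit 27.
    At 27: go right to 6.
      At 6: no left child.
      Visit 6.
      At 6: go right to 18.
        18 is a leaf — visit 18.
Full in-order sequence: 10, 25, 19, 24, 35, 30, 12, 37, 15, 11, 33, 32, 27, 6, 18.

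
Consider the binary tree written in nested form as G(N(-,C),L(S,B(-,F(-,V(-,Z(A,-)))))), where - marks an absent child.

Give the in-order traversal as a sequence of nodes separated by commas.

N, C, G, S, L, B, F, V, A, Z

In-order visits the left subtree, then the node, then the right subtree.
At G: go left to N.
  At N: no left child.
  Visit N.
  At N: go right to C.
    C is a leaf — visit C.
Visit G.
At G: go right to L.
  At L: go left to S.
    S is a leaf — visit S.
  Visit L.
  At L: go right to B.
    At B: no left child.
    Visit B.
    At B: go right to F.
      At F: no left child.
      Visit F.
      At F: go right to V.
        At V: no left child.
        Visit V.
        At V: go right to Z.
          At Z: go left to A.
            A is a leaf — visit A.
          Visit Z.
          At Z: no right child.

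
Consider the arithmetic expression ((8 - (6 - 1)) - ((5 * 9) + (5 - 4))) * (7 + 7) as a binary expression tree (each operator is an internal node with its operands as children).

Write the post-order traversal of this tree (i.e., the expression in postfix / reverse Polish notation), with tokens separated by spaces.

Post-order on an expression tree gives postfix notation: for each operator, emit left operand, right operand, then the operator.

8 6 1 - - 5 9 * 5 4 - + - 7 7 + *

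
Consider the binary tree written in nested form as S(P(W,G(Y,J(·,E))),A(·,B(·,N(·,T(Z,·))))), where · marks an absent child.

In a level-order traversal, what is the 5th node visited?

Level-order visits nodes level by level from the root, left to right within each level.
Level 0: S
Level 1: P, A
Level 2: W, G, B
Level 3: Y, J, N
Level 4: E, T
Level 5: Z
Full level-order sequence: S, P, A, W, G, B, Y, J, N, E, T, Z.

G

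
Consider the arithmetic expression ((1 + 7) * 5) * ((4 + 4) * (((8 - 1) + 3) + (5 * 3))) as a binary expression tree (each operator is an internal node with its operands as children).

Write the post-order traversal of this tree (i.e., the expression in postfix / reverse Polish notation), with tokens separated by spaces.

Post-order on an expression tree gives postfix notation: for each operator, emit left operand, right operand, then the operator.

1 7 + 5 * 4 4 + 8 1 - 3 + 5 3 * + * *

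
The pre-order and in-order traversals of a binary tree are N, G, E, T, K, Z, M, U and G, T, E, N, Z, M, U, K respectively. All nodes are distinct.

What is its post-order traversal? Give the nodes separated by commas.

T, E, G, U, M, Z, K, N

The first element of pre-order is the root; it splits in-order into left and right subtrees.
Root N: left subtree has 3 nodes {G, T, E}, right has 4 {Z, M, U, K}.
  Root G: left subtree has 0 nodes { }, right has 2 {T, E}.
    Root E: left subtree has 1 node {T}, right has 0 { }.
  Root K: left subtree has 3 nodes {Z, M, U}, right has 0 { }.
    Root Z: left subtree has 0 nodes { }, right has 2 {M, U}.
      Root M: left subtree has 0 nodes { }, right has 1 {U}.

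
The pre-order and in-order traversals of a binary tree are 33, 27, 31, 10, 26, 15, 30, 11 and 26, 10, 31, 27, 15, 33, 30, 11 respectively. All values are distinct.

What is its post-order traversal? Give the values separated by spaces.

The first element of pre-order is the root; it splits in-order into left and right subtrees.
Root 33: left subtree has 5 nodes {26, 10, 31, 27, 15}, right has 2 {30, 11}.
  Root 27: left subtree has 3 nodes {26, 10, 31}, right has 1 {15}.
    Root 31: left subtree has 2 nodes {26, 10}, right has 0 { }.
      Root 10: left subtree has 1 node {26}, right has 0 { }.
  Root 30: left subtree has 0 nodes { }, right has 1 {11}.

26 10 31 15 27 11 30 33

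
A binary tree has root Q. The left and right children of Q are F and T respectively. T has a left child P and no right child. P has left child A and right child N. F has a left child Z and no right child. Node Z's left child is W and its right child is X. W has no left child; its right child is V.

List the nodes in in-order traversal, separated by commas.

W, V, Z, X, F, Q, A, P, N, T

In-order visits the left subtree, then the node, then the right subtree.
At Q: go left to F.
  At F: go left to Z.
    At Z: go left to W.
      At W: no left child.
      Visit W.
      At W: go right to V.
        V is a leaf — visit V.
    Visit Z.
    At Z: go right to X.
      X is a leaf — visit X.
  Visit F.
  At F: no right child.
Visit Q.
At Q: go right to T.
  At T: go left to P.
    At P: go left to A.
      A is a leaf — visit A.
    Visit P.
    At P: go right to N.
      N is a leaf — visit N.
  Visit T.
  At T: no right child.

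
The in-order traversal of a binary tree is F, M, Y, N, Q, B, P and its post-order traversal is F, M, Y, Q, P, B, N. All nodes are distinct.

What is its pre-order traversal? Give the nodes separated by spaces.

The last element of post-order is the root; it splits in-order into left and right subtrees.
Root N: left subtree has 3 nodes {F, M, Y}, right has 3 {Q, B, P}.
  Root Y: left subtree has 2 nodes {F, M}, right has 0 { }.
    Root M: left subtree has 1 node {F}, right has 0 { }.
  Root B: left subtree has 1 node {Q}, right has 1 {P}.

N Y M F B Q P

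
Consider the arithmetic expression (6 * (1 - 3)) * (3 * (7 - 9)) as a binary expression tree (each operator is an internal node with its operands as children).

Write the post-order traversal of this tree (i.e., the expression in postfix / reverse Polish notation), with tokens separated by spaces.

Post-order on an expression tree gives postfix notation: for each operator, emit left operand, right operand, then the operator.

6 1 3 - * 3 7 9 - * *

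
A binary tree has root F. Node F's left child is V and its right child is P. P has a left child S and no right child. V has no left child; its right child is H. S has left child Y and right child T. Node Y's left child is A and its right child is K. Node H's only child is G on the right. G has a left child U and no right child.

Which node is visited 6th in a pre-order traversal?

P

Pre-order visits the node, then its left subtree, then its right subtree.
Visit F.
At F: go left to V.
  Visit V.
  At V: no left child.
  At V: go right to H.
    Visit H.
    At H: no left child.
    At H: go right to G.
      Visit G.
      At G: go left to U.
        U is a leaf — visit U.
      At G: no right child.
At F: go right to P.
  Visit P.
  At P: go left to S.
    Visit S.
    At S: go left to Y.
      Visit Y.
      At Y: go left to A.
        A is a leaf — visit A.
      At Y: go right to K.
        K is a leaf — visit K.
    At S: go right to T.
      T is a leaf — visit T.
  At P: no right child.
Full pre-order sequence: F, V, H, G, U, P, S, Y, A, K, T.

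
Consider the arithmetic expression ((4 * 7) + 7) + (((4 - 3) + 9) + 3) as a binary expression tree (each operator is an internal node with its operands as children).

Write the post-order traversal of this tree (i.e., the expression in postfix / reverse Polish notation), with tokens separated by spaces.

Post-order on an expression tree gives postfix notation: for each operator, emit left operand, right operand, then the operator.

4 7 * 7 + 4 3 - 9 + 3 + +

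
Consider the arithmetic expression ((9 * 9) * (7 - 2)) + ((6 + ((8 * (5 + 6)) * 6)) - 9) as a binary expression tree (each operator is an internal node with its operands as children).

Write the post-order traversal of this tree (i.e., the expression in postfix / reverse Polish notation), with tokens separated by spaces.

9 9 * 7 2 - * 6 8 5 6 + * 6 * + 9 - +

Post-order on an expression tree gives postfix notation: for each operator, emit left operand, right operand, then the operator.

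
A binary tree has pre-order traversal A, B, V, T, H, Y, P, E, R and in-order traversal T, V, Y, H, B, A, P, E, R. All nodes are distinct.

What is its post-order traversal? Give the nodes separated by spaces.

T Y H V B R E P A

The first element of pre-order is the root; it splits in-order into left and right subtrees.
Root A: left subtree has 5 nodes {T, V, Y, H, B}, right has 3 {P, E, R}.
  Root B: left subtree has 4 nodes {T, V, Y, H}, right has 0 { }.
    Root V: left subtree has 1 node {T}, right has 2 {Y, H}.
      Root H: left subtree has 1 node {Y}, right has 0 { }.
  Root P: left subtree has 0 nodes { }, right has 2 {E, R}.
    Root E: left subtree has 0 nodes { }, right has 1 {R}.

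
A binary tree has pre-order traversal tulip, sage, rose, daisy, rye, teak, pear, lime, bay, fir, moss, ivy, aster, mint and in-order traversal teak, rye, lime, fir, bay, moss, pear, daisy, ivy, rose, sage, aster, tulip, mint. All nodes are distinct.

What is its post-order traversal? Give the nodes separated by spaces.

The first element of pre-order is the root; it splits in-order into left and right subtrees.
Root tulip: left subtree has 12 nodes {teak, rye, lime, fir, bay, moss, pear, daisy, ivy, rose, sage, aster}, right has 1 {mint}.
  Root sage: left subtree has 10 nodes {teak, rye, lime, fir, bay, moss, pear, daisy, ivy, rose}, right has 1 {aster}.
    Root rose: left subtree has 9 nodes {teak, rye, lime, fir, bay, moss, pear, daisy, ivy}, right has 0 { }.
      Root daisy: left subtree has 7 nodes {teak, rye, lime, fir, bay, moss, pear}, right has 1 {ivy}.
        Root rye: left subtree has 1 node {teak}, right has 5 {lime, fir, bay, moss, pear}.
          Root pear: left subtree has 4 nodes {lime, fir, bay, moss}, right has 0 { }.
            Root lime: left subtree has 0 nodes { }, right has 3 {fir, bay, moss}.
              Root bay: left subtree has 1 node {fir}, right has 1 {moss}.

teak fir moss bay lime pear rye ivy daisy rose aster sage mint tulip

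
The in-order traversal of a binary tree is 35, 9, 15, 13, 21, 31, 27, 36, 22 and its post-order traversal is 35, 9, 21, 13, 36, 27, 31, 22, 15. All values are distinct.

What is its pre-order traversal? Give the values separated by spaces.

15 9 35 22 31 13 21 27 36

The last element of post-order is the root; it splits in-order into left and right subtrees.
Root 15: left subtree has 2 nodes {35, 9}, right has 6 {13, 21, 31, 27, 36, 22}.
  Root 9: left subtree has 1 node {35}, right has 0 { }.
  Root 22: left subtree has 5 nodes {13, 21, 31, 27, 36}, right has 0 { }.
    Root 31: left subtree has 2 nodes {13, 21}, right has 2 {27, 36}.
      Root 13: left subtree has 0 nodes { }, right has 1 {21}.
      Root 27: left subtree has 0 nodes { }, right has 1 {36}.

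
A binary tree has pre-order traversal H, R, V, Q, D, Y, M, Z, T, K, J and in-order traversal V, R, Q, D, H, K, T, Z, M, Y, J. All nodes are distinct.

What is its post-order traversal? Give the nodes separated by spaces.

V D Q R K T Z M J Y H

The first element of pre-order is the root; it splits in-order into left and right subtrees.
Root H: left subtree has 4 nodes {V, R, Q, D}, right has 6 {K, T, Z, M, Y, J}.
  Root R: left subtree has 1 node {V}, right has 2 {Q, D}.
    Root Q: left subtree has 0 nodes { }, right has 1 {D}.
  Root Y: left subtree has 4 nodes {K, T, Z, M}, right has 1 {J}.
    Root M: left subtree has 3 nodes {K, T, Z}, right has 0 { }.
      Root Z: left subtree has 2 nodes {K, T}, right has 0 { }.
        Root T: left subtree has 1 node {K}, right has 0 { }.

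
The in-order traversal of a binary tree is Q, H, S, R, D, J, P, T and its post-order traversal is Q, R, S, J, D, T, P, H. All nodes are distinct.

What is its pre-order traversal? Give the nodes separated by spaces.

The last element of post-order is the root; it splits in-order into left and right subtrees.
Root H: left subtree has 1 node {Q}, right has 6 {S, R, D, J, P, T}.
  Root P: left subtree has 4 nodes {S, R, D, J}, right has 1 {T}.
    Root D: left subtree has 2 nodes {S, R}, right has 1 {J}.
      Root S: left subtree has 0 nodes { }, right has 1 {R}.

H Q P D S R J T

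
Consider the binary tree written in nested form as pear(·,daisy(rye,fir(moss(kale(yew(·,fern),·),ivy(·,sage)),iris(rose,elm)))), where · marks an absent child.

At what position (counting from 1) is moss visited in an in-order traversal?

7

In-order visits the left subtree, then the node, then the right subtree.
At pear: no left child.
Visit pear.
At pear: go right to daisy.
  At daisy: go left to rye.
    rye is a leaf — visit rye.
  Visit daisy.
  At daisy: go right to fir.
    At fir: go left to moss.
      At moss: go left to kale.
        At kale: go left to yew.
          At yew: no left child.
          Visit yew.
          At yew: go right to fern.
            fern is a leaf — visit fern.
        Visit kale.
        At kale: no right child.
      Visit moss.
      At moss: go right to ivy.
        At ivy: no left child.
        Visit ivy.
        At ivy: go right to sage.
          sage is a leaf — visit sage.
    Visit fir.
    At fir: go right to iris.
      At iris: go left to rose.
        rose is a leaf — visit rose.
      Visit iris.
      At iris: go right to elm.
        elm is a leaf — visit elm.
Full in-order sequence: pear, rye, daisy, yew, fern, kale, moss, ivy, sage, fir, rose, iris, elm.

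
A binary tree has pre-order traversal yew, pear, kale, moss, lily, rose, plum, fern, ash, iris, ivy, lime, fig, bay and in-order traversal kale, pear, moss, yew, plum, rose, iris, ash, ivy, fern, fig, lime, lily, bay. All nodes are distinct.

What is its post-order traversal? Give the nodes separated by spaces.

kale moss pear plum iris ivy ash fig lime fern rose bay lily yew

The first element of pre-order is the root; it splits in-order into left and right subtrees.
Root yew: left subtree has 3 nodes {kale, pear, moss}, right has 10 {plum, rose, iris, ash, ivy, fern, fig, lime, lily, bay}.
  Root pear: left subtree has 1 node {kale}, right has 1 {moss}.
  Root lily: left subtree has 8 nodes {plum, rose, iris, ash, ivy, fern, fig, lime}, right has 1 {bay}.
    Root rose: left subtree has 1 node {plum}, right has 6 {iris, ash, ivy, fern, fig, lime}.
      Root fern: left subtree has 3 nodes {iris, ash, ivy}, right has 2 {fig, lime}.
        Root ash: left subtree has 1 node {iris}, right has 1 {ivy}.
        Root lime: left subtree has 1 node {fig}, right has 0 { }.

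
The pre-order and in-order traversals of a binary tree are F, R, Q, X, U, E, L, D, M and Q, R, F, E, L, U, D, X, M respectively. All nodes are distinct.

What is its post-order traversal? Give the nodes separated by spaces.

The first element of pre-order is the root; it splits in-order into left and right subtrees.
Root F: left subtree has 2 nodes {Q, R}, right has 6 {E, L, U, D, X, M}.
  Root R: left subtree has 1 node {Q}, right has 0 { }.
  Root X: left subtree has 4 nodes {E, L, U, D}, right has 1 {M}.
    Root U: left subtree has 2 nodes {E, L}, right has 1 {D}.
      Root E: left subtree has 0 nodes { }, right has 1 {L}.

Q R L E D U M X F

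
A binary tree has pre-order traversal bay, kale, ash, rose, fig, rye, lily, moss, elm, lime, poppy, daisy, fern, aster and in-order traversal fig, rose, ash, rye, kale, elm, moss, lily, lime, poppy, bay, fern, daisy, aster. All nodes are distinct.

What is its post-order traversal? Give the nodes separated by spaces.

The first element of pre-order is the root; it splits in-order into left and right subtrees.
Root bay: left subtree has 10 nodes {fig, rose, ash, rye, kale, elm, moss, lily, lime, poppy}, right has 3 {fern, daisy, aster}.
  Root kale: left subtree has 4 nodes {fig, rose, ash, rye}, right has 5 {elm, moss, lily, lime, poppy}.
    Root ash: left subtree has 2 nodes {fig, rose}, right has 1 {rye}.
      Root rose: left subtree has 1 node {fig}, right has 0 { }.
    Root lily: left subtree has 2 nodes {elm, moss}, right has 2 {lime, poppy}.
      Root moss: left subtree has 1 node {elm}, right has 0 { }.
      Root lime: left subtree has 0 nodes { }, right has 1 {poppy}.
  Root daisy: left subtree has 1 node {fern}, right has 1 {aster}.

fig rose rye ash elm moss poppy lime lily kale fern aster daisy bay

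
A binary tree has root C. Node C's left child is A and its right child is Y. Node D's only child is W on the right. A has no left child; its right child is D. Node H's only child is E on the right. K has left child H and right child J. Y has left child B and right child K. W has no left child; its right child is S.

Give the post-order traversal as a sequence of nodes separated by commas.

S, W, D, A, B, E, H, J, K, Y, C

Post-order visits the left subtree, then the right subtree, then the node.
At C: go left to A.
  At A: no left child.
  At A: go right to D.
    At D: no left child.
    At D: go right to W.
      At W: no left child.
      At W: go right to S.
        S is a leaf — visit S.
      Visit W.
    Visit D.
  Visit A.
At C: go right to Y.
  At Y: go left to B.
    B is a leaf — visit B.
  At Y: go right to K.
    At K: go left to H.
      At H: no left child.
      At H: go right to E.
        E is a leaf — visit E.
      Visit H.
    At K: go right to J.
      J is a leaf — visit J.
    Visit K.
  Visit Y.
Visit C.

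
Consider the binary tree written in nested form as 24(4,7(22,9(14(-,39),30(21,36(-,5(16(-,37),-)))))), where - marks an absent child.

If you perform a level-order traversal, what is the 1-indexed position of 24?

Level-order visits nodes level by level from the root, left to right within each level.
Level 0: 24
Level 1: 4, 7
Level 2: 22, 9
Level 3: 14, 30
Level 4: 39, 21, 36
Level 5: 5
Level 6: 16
Level 7: 37
Full level-order sequence: 24, 4, 7, 22, 9, 14, 30, 39, 21, 36, 5, 16, 37.

1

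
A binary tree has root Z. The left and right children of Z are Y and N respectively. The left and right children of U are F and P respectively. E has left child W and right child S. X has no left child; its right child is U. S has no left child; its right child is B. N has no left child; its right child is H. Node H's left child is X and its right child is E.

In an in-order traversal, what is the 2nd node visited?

Z

In-order visits the left subtree, then the node, then the right subtree.
At Z: go left to Y.
  Y is a leaf — visit Y.
Visit Z.
At Z: go right to N.
  At N: no left child.
  Visit N.
  At N: go right to H.
    At H: go left to X.
      At X: no left child.
      Visit X.
      At X: go right to U.
        At U: go left to F.
          F is a leaf — visit F.
        Visit U.
        At U: go right to P.
          P is a leaf — visit P.
    Visit H.
    At H: go right to E.
      At E: go left to W.
        W is a leaf — visit W.
      Visit E.
      At E: go right to S.
        At S: no left child.
        Visit S.
        At S: go right to B.
          B is a leaf — visit B.
Full in-order sequence: Y, Z, N, X, F, U, P, H, W, E, S, B.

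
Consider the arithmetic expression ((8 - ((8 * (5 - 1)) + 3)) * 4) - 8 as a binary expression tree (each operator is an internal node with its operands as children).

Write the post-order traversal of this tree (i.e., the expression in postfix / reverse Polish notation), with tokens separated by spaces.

Post-order on an expression tree gives postfix notation: for each operator, emit left operand, right operand, then the operator.

8 8 5 1 - * 3 + - 4 * 8 -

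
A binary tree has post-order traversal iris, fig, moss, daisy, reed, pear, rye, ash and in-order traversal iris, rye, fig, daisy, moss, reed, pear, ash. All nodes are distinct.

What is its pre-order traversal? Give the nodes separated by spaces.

The last element of post-order is the root; it splits in-order into left and right subtrees.
Root ash: left subtree has 7 nodes {iris, rye, fig, daisy, moss, reed, pear}, right has 0 { }.
  Root rye: left subtree has 1 node {iris}, right has 5 {fig, daisy, moss, reed, pear}.
    Root pear: left subtree has 4 nodes {fig, daisy, moss, reed}, right has 0 { }.
      Root reed: left subtree has 3 nodes {fig, daisy, moss}, right has 0 { }.
        Root daisy: left subtree has 1 node {fig}, right has 1 {moss}.

ash rye iris pear reed daisy fig moss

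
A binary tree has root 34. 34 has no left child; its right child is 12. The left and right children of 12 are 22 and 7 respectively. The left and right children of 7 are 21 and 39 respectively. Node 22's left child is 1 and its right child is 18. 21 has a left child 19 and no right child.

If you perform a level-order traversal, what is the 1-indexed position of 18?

Level-order visits nodes level by level from the root, left to right within each level.
Level 0: 34
Level 1: 12
Level 2: 22, 7
Level 3: 1, 18, 21, 39
Level 4: 19
Full level-order sequence: 34, 12, 22, 7, 1, 18, 21, 39, 19.

6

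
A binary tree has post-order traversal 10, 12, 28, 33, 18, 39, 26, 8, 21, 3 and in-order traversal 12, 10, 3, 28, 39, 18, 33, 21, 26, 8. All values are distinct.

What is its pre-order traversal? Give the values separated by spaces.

The last element of post-order is the root; it splits in-order into left and right subtrees.
Root 3: left subtree has 2 nodes {12, 10}, right has 7 {28, 39, 18, 33, 21, 26, 8}.
  Root 12: left subtree has 0 nodes { }, right has 1 {10}.
  Root 21: left subtree has 4 nodes {28, 39, 18, 33}, right has 2 {26, 8}.
    Root 39: left subtree has 1 node {28}, right has 2 {18, 33}.
      Root 18: left subtree has 0 nodes { }, right has 1 {33}.
    Root 8: left subtree has 1 node {26}, right has 0 { }.

3 12 10 21 39 28 18 33 8 26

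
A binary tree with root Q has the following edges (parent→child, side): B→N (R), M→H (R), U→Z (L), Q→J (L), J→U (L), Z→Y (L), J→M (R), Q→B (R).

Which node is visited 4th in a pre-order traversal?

Z

Pre-order visits the node, then its left subtree, then its right subtree.
Visit Q.
At Q: go left to J.
  Visit J.
  At J: go left to U.
    Visit U.
    At U: go left to Z.
      Visit Z.
      At Z: go left to Y.
        Y is a leaf — visit Y.
      At Z: no right child.
    At U: no right child.
  At J: go right to M.
    Visit M.
    At M: no left child.
    At M: go right to H.
      H is a leaf — visit H.
At Q: go right to B.
  Visit B.
  At B: no left child.
  At B: go right to N.
    N is a leaf — visit N.
Full pre-order sequence: Q, J, U, Z, Y, M, H, B, N.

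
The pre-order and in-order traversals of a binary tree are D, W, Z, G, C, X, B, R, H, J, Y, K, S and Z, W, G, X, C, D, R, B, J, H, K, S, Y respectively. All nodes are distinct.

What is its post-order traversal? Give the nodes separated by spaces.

The first element of pre-order is the root; it splits in-order into left and right subtrees.
Root D: left subtree has 5 nodes {Z, W, G, X, C}, right has 7 {R, B, J, H, K, S, Y}.
  Root W: left subtree has 1 node {Z}, right has 3 {G, X, C}.
    Root G: left subtree has 0 nodes { }, right has 2 {X, C}.
      Root C: left subtree has 1 node {X}, right has 0 { }.
  Root B: left subtree has 1 node {R}, right has 5 {J, H, K, S, Y}.
    Root H: left subtree has 1 node {J}, right has 3 {K, S, Y}.
      Root Y: left subtree has 2 nodes {K, S}, right has 0 { }.
        Root K: left subtree has 0 nodes { }, right has 1 {S}.

Z X C G W R J S K Y H B D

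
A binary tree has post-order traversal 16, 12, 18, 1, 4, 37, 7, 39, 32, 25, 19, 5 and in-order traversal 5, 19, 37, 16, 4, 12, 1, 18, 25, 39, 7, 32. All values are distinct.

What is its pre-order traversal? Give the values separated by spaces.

5 19 25 37 4 16 1 12 18 32 39 7

The last element of post-order is the root; it splits in-order into left and right subtrees.
Root 5: left subtree has 0 nodes { }, right has 11 {19, 37, 16, 4, 12, 1, 18, 25, 39, 7, 32}.
  Root 19: left subtree has 0 nodes { }, right has 10 {37, 16, 4, 12, 1, 18, 25, 39, 7, 32}.
    Root 25: left subtree has 6 nodes {37, 16, 4, 12, 1, 18}, right has 3 {39, 7, 32}.
      Root 37: left subtree has 0 nodes { }, right has 5 {16, 4, 12, 1, 18}.
        Root 4: left subtree has 1 node {16}, right has 3 {12, 1, 18}.
          Root 1: left subtree has 1 node {12}, right has 1 {18}.
      Root 32: left subtree has 2 nodes {39, 7}, right has 0 { }.
        Root 39: left subtree has 0 nodes { }, right has 1 {7}.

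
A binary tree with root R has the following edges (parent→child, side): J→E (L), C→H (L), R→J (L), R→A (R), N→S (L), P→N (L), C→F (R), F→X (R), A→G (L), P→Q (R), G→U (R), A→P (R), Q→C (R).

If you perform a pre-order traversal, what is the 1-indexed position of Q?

Pre-order visits the node, then its left subtree, then its right subtree.
Visit R.
At R: go left to J.
  Visit J.
  At J: go left to E.
    E is a leaf — visit E.
  At J: no right child.
At R: go right to A.
  Visit A.
  At A: go left to G.
    Visit G.
    At G: no left child.
    At G: go right to U.
      U is a leaf — visit U.
  At A: go right to P.
    Visit P.
    At P: go left to N.
      Visit N.
      At N: go left to S.
        S is a leaf — visit S.
      At N: no right child.
    At P: go right to Q.
      Visit Q.
      At Q: no left child.
      At Q: go right to C.
        Visit C.
        At C: go left to H.
          H is a leaf — visit H.
        At C: go right to F.
          Visit F.
          At F: no left child.
          At F: go right to X.
            X is a leaf — visit X.
Full pre-order sequence: R, J, E, A, G, U, P, N, S, Q, C, H, F, X.

10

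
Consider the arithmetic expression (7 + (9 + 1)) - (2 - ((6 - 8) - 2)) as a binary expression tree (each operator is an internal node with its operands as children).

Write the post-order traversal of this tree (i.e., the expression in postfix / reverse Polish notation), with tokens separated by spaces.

Post-order on an expression tree gives postfix notation: for each operator, emit left operand, right operand, then the operator.

7 9 1 + + 2 6 8 - 2 - - -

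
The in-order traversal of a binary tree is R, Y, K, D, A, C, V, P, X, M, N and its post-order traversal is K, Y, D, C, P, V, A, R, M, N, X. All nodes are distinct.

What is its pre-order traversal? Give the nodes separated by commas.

The last element of post-order is the root; it splits in-order into left and right subtrees.
Root X: left subtree has 8 nodes {R, Y, K, D, A, C, V, P}, right has 2 {M, N}.
  Root R: left subtree has 0 nodes { }, right has 7 {Y, K, D, A, C, V, P}.
    Root A: left subtree has 3 nodes {Y, K, D}, right has 3 {C, V, P}.
      Root D: left subtree has 2 nodes {Y, K}, right has 0 { }.
        Root Y: left subtree has 0 nodes { }, right has 1 {K}.
      Root V: left subtree has 1 node {C}, right has 1 {P}.
  Root N: left subtree has 1 node {M}, right has 0 { }.

X, R, A, D, Y, K, V, C, P, N, M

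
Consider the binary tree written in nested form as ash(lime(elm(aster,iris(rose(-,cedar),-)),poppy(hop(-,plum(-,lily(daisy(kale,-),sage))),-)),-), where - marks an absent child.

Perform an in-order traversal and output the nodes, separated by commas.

aster, elm, rose, cedar, iris, lime, hop, plum, kale, daisy, lily, sage, poppy, ash

In-order visits the left subtree, then the node, then the right subtree.
At ash: go left to lime.
  At lime: go left to elm.
    At elm: go left to aster.
      aster is a leaf — visit aster.
    Visit elm.
    At elm: go right to iris.
      At iris: go left to rose.
        At rose: no left child.
        Visit rose.
        At rose: go right to cedar.
          cedar is a leaf — visit cedar.
      Visit iris.
      At iris: no right child.
  Visit lime.
  At lime: go right to poppy.
    At poppy: go left to hop.
      At hop: no left child.
      Visit hop.
      At hop: go right to plum.
        At plum: no left child.
        Visit plum.
        At plum: go right to lily.
          At lily: go left to daisy.
            At daisy: go left to kale.
              kale is a leaf — visit kale.
            Visit daisy.
            At daisy: no right child.
          Visit lily.
          At lily: go right to sage.
            sage is a leaf — visit sage.
    Visit poppy.
    At poppy: no right child.
Visit ash.
At ash: no right child.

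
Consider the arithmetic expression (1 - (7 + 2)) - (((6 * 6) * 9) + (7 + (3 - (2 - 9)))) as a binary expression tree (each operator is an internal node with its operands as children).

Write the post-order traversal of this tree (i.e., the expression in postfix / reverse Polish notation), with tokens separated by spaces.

Post-order on an expression tree gives postfix notation: for each operator, emit left operand, right operand, then the operator.

1 7 2 + - 6 6 * 9 * 7 3 2 9 - - + + -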